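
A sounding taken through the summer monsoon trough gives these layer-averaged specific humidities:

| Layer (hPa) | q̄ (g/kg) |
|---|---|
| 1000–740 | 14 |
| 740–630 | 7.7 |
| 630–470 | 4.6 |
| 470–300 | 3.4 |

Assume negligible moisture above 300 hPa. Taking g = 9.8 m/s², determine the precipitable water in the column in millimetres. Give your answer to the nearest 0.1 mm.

Precipitable water is the column-integrated vapour mass per unit area: PW = (1/g) Σ q̄ Δp, with q in kg/kg and Δp in Pa (1 kg/m² of water = 1 mm).
Layer 1000–740 hPa: Δp = 260 hPa = 26000 Pa, q̄ = 0.014 kg/kg → 0.014 × 26000 / 9.8 = 37.14 mm
Layer 740–630 hPa: Δp = 110 hPa = 11000 Pa, q̄ = 0.0077 kg/kg → 0.0077 × 11000 / 9.8 = 8.64 mm
Layer 630–470 hPa: Δp = 160 hPa = 16000 Pa, q̄ = 0.0046 kg/kg → 0.0046 × 16000 / 9.8 = 7.51 mm
Layer 470–300 hPa: Δp = 170 hPa = 17000 Pa, q̄ = 0.0034 kg/kg → 0.0034 × 17000 / 9.8 = 5.90 mm
PW = 37.14 + 8.64 + 7.51 + 5.90 = 59.19 ≈ 59.2 mm.

PW ≈ 59.2 mm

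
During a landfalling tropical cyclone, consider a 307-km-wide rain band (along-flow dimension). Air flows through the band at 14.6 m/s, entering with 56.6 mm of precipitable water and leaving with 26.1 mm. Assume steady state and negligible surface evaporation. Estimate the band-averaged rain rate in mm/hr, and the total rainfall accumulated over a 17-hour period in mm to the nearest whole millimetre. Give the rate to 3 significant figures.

Column moisture flux per unit crosswind length is F = V × PW.
Inflow: F_in = 14.6 × 56.6 = 826.36 mm·m/s
Outflow: F_out = 14.6 × 26.1 = 381.06 mm·m/s
Steady-state rate R = (F_in − F_out)/L = (826.36 − 381.06) / 307000 m = 1.450e-03 mm/s.
R = 1.450e-03 × 3600 = 5.22 mm/hr.
Over 17 h: total = 5.22 × 17 = 88.74 ≈ 89 mm.

R ≈ 5.22 mm/hr; total ≈ 89 mm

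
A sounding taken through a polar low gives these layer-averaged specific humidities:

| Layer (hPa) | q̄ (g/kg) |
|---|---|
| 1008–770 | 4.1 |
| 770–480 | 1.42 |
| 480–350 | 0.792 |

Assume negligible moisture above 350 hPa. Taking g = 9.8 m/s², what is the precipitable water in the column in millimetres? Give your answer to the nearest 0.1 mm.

Precipitable water is the column-integrated vapour mass per unit area: PW = (1/g) Σ q̄ Δp, with q in kg/kg and Δp in Pa (1 kg/m² of water = 1 mm).
Layer 1008–770 hPa: Δp = 238 hPa = 23800 Pa, q̄ = 0.0041 kg/kg → 0.0041 × 23800 / 9.8 = 9.96 mm
Layer 770–480 hPa: Δp = 290 hPa = 29000 Pa, q̄ = 0.00142 kg/kg → 0.00142 × 29000 / 9.8 = 4.20 mm
Layer 480–350 hPa: Δp = 130 hPa = 13000 Pa, q̄ = 0.000792 kg/kg → 0.000792 × 13000 / 9.8 = 1.05 mm
PW = 9.96 + 4.20 + 1.05 = 15.21 ≈ 15.2 mm.

PW ≈ 15.2 mm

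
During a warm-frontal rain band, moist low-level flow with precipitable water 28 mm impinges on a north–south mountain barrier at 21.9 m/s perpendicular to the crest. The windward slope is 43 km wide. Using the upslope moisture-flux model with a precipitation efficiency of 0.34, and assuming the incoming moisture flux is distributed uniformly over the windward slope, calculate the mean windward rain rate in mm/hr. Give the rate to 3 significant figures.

R ≈ 17.5 mm/hr

Incoming column moisture flux per unit ridge length: F = V × PW = 21.9 × 28 = 613.2 mm·m/s.
Spread over the 43 km slope with efficiency ε = 0.34: R = ε·F/W = 0.34 × 613.2 / 43000 m = 4.849e-03 mm/s.
R = 4.849e-03 × 3600 = 17.5 mm/hr.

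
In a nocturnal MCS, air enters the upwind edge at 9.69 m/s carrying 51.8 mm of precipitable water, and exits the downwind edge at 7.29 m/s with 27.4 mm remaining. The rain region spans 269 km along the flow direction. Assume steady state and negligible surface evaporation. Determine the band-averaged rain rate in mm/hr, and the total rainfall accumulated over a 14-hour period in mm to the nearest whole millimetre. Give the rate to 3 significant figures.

R ≈ 4.04 mm/hr; total ≈ 57 mm

Column moisture flux per unit crosswind length is F = V × PW.
Inflow: F_in = 9.69 × 51.8 = 501.942 mm·m/s
Outflow: F_out = 7.29 × 27.4 = 199.746 mm·m/s
Steady-state rate R = (F_in − F_out)/L = (501.942 − 199.746) / 269000 m = 1.123e-03 mm/s.
R = 1.123e-03 × 3600 = 4.04 mm/hr.
Over 14 h: total = 4.04 × 14 = 56.56 ≈ 57 mm.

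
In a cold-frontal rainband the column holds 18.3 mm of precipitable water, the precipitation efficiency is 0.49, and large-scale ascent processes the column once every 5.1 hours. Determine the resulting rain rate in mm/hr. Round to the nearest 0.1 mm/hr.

R ≈ 1.8 mm/hr

Each overturning extracts ε × PW = 0.49 × 18.3 = 8.967 mm.
Rate = ε·PW / τ = 8.967 / 5.1 h = 1.8 mm/hr.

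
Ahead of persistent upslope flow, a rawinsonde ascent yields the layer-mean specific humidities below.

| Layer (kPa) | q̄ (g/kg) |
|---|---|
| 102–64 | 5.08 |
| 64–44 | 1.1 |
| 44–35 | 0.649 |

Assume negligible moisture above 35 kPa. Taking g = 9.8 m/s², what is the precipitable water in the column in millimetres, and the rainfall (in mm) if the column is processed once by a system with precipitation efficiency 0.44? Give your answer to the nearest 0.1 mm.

PW ≈ 22.5 mm; rainfall ≈ 9.9 mm

Precipitable water is the column-integrated vapour mass per unit area: PW = (1/g) Σ q̄ Δp, with q in kg/kg and Δp in Pa (1 kg/m² of water = 1 mm).
Layer 102–64 kPa: Δp = 380 hPa = 38000 Pa, q̄ = 0.00508 kg/kg → 0.00508 × 38000 / 9.8 = 19.70 mm
Layer 64–44 kPa: Δp = 200 hPa = 20000 Pa, q̄ = 0.0011 kg/kg → 0.0011 × 20000 / 9.8 = 2.24 mm
Layer 44–35 kPa: Δp = 90 hPa = 9000 Pa, q̄ = 0.000649 kg/kg → 0.000649 × 9000 / 9.8 = 0.60 mm
PW = 19.70 + 2.24 + 0.60 = 22.54 ≈ 22.5 mm.
Rainfall = ε × PW = 0.44 × 22.5 = 9.9 mm.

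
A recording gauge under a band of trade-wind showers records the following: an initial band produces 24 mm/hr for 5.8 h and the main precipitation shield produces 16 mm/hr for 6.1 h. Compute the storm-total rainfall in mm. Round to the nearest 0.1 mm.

Total = Σ Rᵢ Δtᵢ = 24 × 5.8 + 16 × 6.1
      = 139.2 + 97.6 = 236.8 mm.

total ≈ 236.8 mm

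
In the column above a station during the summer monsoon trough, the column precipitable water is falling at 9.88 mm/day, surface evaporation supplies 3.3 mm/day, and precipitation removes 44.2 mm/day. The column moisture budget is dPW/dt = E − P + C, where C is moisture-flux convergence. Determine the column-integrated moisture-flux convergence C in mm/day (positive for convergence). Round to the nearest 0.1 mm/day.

dPW/dt = -9.88 mm/day.
C = dPW/dt − E + P = (-9.88) − 3.3 + 44.2 = 31.0 mm/day.

C ≈ 31.0 mm/day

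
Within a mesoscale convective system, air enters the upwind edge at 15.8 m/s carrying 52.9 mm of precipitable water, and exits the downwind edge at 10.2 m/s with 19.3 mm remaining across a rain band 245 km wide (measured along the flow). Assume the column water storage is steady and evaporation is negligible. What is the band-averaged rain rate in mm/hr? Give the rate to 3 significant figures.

R ≈ 9.39 mm/hr

Column moisture flux per unit crosswind length is F = V × PW.
Inflow: F_in = 15.8 × 52.9 = 835.82 mm·m/s
Outflow: F_out = 10.2 × 19.3 = 196.86 mm·m/s
Steady-state rate R = (F_in − F_out)/L = (835.82 − 196.86) / 245000 m = 2.608e-03 mm/s.
R = 2.608e-03 × 3600 = 9.39 mm/hr.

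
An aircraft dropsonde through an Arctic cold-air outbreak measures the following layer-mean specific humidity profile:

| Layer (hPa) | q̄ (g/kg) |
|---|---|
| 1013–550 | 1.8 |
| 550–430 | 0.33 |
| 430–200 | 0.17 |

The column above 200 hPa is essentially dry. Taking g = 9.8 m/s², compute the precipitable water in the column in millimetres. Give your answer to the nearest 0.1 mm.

PW ≈ 9.3 mm

Precipitable water is the column-integrated vapour mass per unit area: PW = (1/g) Σ q̄ Δp, with q in kg/kg and Δp in Pa (1 kg/m² of water = 1 mm).
Layer 1013–550 hPa: Δp = 463 hPa = 46300 Pa, q̄ = 0.0018 kg/kg → 0.0018 × 46300 / 9.8 = 8.50 mm
Layer 550–430 hPa: Δp = 120 hPa = 12000 Pa, q̄ = 0.00033 kg/kg → 0.00033 × 12000 / 9.8 = 0.40 mm
Layer 430–200 hPa: Δp = 230 hPa = 23000 Pa, q̄ = 0.00017 kg/kg → 0.00017 × 23000 / 9.8 = 0.40 mm
PW = 8.50 + 0.40 + 0.40 = 9.30 ≈ 9.3 mm.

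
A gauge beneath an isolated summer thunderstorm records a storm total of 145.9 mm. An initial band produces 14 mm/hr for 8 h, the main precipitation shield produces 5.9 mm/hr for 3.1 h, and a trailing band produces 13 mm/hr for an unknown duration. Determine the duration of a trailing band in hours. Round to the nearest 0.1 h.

duration ≈ 1.2 h

Known phases: 14 × 8 + 5.9 × 3.1 = 112 + 18.29 = 130.29 mm.
Remaining depth = 145.9 − 130.29 = 15.61 mm.
Duration = 15.61 / 13 = 1.2 h.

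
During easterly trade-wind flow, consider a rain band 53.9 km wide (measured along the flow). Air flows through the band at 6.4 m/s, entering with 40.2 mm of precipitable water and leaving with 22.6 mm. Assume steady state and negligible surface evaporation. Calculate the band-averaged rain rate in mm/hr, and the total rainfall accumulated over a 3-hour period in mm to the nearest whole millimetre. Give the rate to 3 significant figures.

R ≈ 7.52 mm/hr; total ≈ 23 mm

Column moisture flux per unit crosswind length is F = V × PW.
Inflow: F_in = 6.4 × 40.2 = 257.28 mm·m/s
Outflow: F_out = 6.4 × 22.6 = 144.64 mm·m/s
Steady-state rate R = (F_in − F_out)/L = (257.28 − 144.64) / 53900 m = 2.090e-03 mm/s.
R = 2.090e-03 × 3600 = 7.52 mm/hr.
Over 3 h: total = 7.52 × 3 = 22.56 ≈ 23 mm.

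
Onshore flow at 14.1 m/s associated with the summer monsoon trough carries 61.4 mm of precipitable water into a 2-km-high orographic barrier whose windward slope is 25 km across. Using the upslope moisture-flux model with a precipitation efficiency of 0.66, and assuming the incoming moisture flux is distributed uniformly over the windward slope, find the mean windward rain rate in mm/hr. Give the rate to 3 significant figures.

R ≈ 82.3 mm/hr

Incoming column moisture flux per unit ridge length: F = V × PW = 14.1 × 61.4 = 865.74 mm·m/s.
Spread over the 25 km slope with efficiency ε = 0.66: R = ε·F/W = 0.66 × 865.74 / 25000 m = 2.286e-02 mm/s.
R = 2.286e-02 × 3600 = 82.3 mm/hr.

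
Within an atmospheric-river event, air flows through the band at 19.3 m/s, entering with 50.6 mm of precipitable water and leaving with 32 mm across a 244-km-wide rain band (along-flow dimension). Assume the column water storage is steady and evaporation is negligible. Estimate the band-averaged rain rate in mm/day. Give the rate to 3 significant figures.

R ≈ 127 mm/day

Column moisture flux per unit crosswind length is F = V × PW.
Inflow: F_in = 19.3 × 50.6 = 976.58 mm·m/s
Outflow: F_out = 19.3 × 32 = 617.6 mm·m/s
Steady-state rate R = (F_in − F_out)/L = (976.58 − 617.6) / 244000 m = 1.471e-03 mm/s.
R = 1.471e-03 × 3600 × 24 = 127 mm/day.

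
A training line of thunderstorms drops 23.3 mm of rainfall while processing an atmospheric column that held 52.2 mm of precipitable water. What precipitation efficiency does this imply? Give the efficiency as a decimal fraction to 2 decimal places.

ε ≈ 0.45

ε = rainfall / PW = 23.3 / 52.2 = 0.45.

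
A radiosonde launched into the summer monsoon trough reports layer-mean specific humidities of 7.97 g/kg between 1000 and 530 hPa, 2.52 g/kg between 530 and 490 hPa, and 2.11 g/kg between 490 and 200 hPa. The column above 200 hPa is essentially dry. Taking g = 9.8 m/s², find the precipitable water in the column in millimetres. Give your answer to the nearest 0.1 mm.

Precipitable water is the column-integrated vapour mass per unit area: PW = (1/g) Σ q̄ Δp, with q in kg/kg and Δp in Pa (1 kg/m² of water = 1 mm).
Layer 1000–530 hPa: Δp = 470 hPa = 47000 Pa, q̄ = 0.00797 kg/kg → 0.00797 × 47000 / 9.8 = 38.22 mm
Layer 530–490 hPa: Δp = 40 hPa = 4000 Pa, q̄ = 0.00252 kg/kg → 0.00252 × 4000 / 9.8 = 1.03 mm
Layer 490–200 hPa: Δp = 290 hPa = 29000 Pa, q̄ = 0.00211 kg/kg → 0.00211 × 29000 / 9.8 = 6.24 mm
PW = 38.22 + 1.03 + 6.24 = 45.49 ≈ 45.5 mm.

PW ≈ 45.5 mm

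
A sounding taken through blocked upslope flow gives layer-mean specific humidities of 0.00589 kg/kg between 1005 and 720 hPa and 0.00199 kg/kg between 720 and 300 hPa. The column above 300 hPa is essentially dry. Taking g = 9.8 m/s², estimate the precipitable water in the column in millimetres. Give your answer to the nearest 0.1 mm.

Precipitable water is the column-integrated vapour mass per unit area: PW = (1/g) Σ q̄ Δp, with q in kg/kg and Δp in Pa (1 kg/m² of water = 1 mm).
Layer 1005–720 hPa: Δp = 285 hPa = 28500 Pa, q̄ = 0.00589 kg/kg → 0.00589 × 28500 / 9.8 = 17.13 mm
Layer 720–300 hPa: Δp = 420 hPa = 42000 Pa, q̄ = 0.00199 kg/kg → 0.00199 × 42000 / 9.8 = 8.53 mm
PW = 17.13 + 8.53 = 25.66 ≈ 25.7 mm.

PW ≈ 25.7 mm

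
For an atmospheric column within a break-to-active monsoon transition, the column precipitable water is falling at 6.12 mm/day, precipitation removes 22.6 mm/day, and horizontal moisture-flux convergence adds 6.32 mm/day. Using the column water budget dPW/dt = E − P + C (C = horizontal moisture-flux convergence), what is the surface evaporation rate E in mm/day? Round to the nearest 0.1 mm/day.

dPW/dt = -6.12 mm/day.
E = dPW/dt + P − C = (-6.12) + 22.6 − (6.32) = 10.2 mm/day.

E ≈ 10.2 mm/day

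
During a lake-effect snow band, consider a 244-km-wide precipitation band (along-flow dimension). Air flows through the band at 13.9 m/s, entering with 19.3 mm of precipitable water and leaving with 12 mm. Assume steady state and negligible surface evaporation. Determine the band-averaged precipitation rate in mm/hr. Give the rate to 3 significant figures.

R ≈ 1.50 mm/hr

Column moisture flux per unit crosswind length is F = V × PW.
Inflow: F_in = 13.9 × 19.3 = 268.27 mm·m/s
Outflow: F_out = 13.9 × 12 = 166.8 mm·m/s
Steady-state rate R = (F_in − F_out)/L = (268.27 − 166.8) / 244000 m = 4.159e-04 mm/s.
R = 4.159e-04 × 3600 = 1.50 mm/hr.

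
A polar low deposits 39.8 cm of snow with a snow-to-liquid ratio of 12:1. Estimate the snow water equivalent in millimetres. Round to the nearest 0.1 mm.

SWE = snow depth / ratio = 39.8 cm / 12 = 3.317 cm = 33.2 mm.

SWE ≈ 33.2 mm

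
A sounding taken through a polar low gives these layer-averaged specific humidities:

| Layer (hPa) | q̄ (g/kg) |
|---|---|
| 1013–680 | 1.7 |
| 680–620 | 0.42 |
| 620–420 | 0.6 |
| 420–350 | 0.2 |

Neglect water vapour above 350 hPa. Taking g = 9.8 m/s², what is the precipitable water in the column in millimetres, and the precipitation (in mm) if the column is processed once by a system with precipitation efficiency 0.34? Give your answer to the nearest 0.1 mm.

Precipitable water is the column-integrated vapour mass per unit area: PW = (1/g) Σ q̄ Δp, with q in kg/kg and Δp in Pa (1 kg/m² of water = 1 mm).
Layer 1013–680 hPa: Δp = 333 hPa = 33300 Pa, q̄ = 0.0017 kg/kg → 0.0017 × 33300 / 9.8 = 5.78 mm
Layer 680–620 hPa: Δp = 60 hPa = 6000 Pa, q̄ = 0.00042 kg/kg → 0.00042 × 6000 / 9.8 = 0.26 mm
Layer 620–420 hPa: Δp = 200 hPa = 20000 Pa, q̄ = 0.0006 kg/kg → 0.0006 × 20000 / 9.8 = 1.22 mm
Layer 420–350 hPa: Δp = 70 hPa = 7000 Pa, q̄ = 0.0002 kg/kg → 0.0002 × 7000 / 9.8 = 0.14 mm
PW = 5.78 + 0.26 + 1.22 + 0.14 = 7.40 ≈ 7.4 mm.
Precipitation = ε × PW = 0.34 × 7.4 = 2.5 mm.

PW ≈ 7.4 mm; precipitation ≈ 2.5 mm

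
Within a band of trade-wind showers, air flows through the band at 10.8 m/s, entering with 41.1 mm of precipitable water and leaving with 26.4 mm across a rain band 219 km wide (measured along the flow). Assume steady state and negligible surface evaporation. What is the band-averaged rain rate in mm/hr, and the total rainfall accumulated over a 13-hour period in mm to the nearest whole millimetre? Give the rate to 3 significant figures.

R ≈ 2.61 mm/hr; total ≈ 34 mm

Column moisture flux per unit crosswind length is F = V × PW.
Inflow: F_in = 10.8 × 41.1 = 443.88 mm·m/s
Outflow: F_out = 10.8 × 26.4 = 285.12 mm·m/s
Steady-state rate R = (F_in − F_out)/L = (443.88 − 285.12) / 219000 m = 7.249e-04 mm/s.
R = 7.249e-04 × 3600 = 2.61 mm/hr.
Over 13 h: total = 2.61 × 13 = 33.93 ≈ 34 mm.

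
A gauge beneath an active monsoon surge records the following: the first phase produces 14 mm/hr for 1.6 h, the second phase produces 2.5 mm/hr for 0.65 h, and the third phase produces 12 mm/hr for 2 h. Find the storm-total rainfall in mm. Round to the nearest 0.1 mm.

Total = Σ Rᵢ Δtᵢ = 14 × 1.6 + 2.5 × 0.65 + 12 × 2
      = 22.4 + 1.625 + 24 = 48.0 mm.

total ≈ 48.0 mm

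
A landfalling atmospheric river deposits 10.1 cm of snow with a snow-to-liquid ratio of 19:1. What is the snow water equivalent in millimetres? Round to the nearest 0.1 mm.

SWE ≈ 5.3 mm

SWE = snow depth / ratio = 10.1 cm / 19 = 0.532 cm = 5.3 mm.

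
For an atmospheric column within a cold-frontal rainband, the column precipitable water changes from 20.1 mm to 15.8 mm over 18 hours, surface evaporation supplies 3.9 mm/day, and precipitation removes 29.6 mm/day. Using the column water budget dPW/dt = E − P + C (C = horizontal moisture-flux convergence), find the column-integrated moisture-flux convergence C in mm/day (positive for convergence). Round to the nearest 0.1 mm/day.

dPW/dt = (15.8 − 20.1) mm / (18/24 day) = -5.733 mm/day.
C = dPW/dt − E + P = (-5.733) − 3.9 + 29.6 = 20.0 mm/day.

C ≈ 20.0 mm/day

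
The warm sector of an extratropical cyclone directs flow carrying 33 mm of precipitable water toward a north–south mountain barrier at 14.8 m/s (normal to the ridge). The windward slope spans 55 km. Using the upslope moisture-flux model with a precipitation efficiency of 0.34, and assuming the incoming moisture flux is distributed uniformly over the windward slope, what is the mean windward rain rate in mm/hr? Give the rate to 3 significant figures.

R ≈ 10.9 mm/hr

Incoming column moisture flux per unit ridge length: F = V × PW = 14.8 × 33 = 488.4 mm·m/s.
Spread over the 55 km slope with efficiency ε = 0.34: R = ε·F/W = 0.34 × 488.4 / 55000 m = 3.019e-03 mm/s.
R = 3.019e-03 × 3600 = 10.9 mm/hr.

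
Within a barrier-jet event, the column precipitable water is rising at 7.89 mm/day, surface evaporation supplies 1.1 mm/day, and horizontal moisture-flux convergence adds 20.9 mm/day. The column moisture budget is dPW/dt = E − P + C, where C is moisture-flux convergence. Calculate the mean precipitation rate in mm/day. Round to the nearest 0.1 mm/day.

P ≈ 14.1 mm/day

dPW/dt = +7.89 mm/day.
P = E + C − dPW/dt = 1.1 + (20.9) − (+7.89) = 14.1 mm/day.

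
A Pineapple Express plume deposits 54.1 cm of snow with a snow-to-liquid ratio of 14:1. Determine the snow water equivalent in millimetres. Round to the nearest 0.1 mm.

SWE = snow depth / ratio = 54.1 cm / 14 = 3.864 cm = 38.6 mm.

SWE ≈ 38.6 mm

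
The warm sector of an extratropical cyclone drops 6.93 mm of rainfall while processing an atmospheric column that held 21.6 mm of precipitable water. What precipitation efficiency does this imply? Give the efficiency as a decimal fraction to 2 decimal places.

ε = rainfall / PW = 6.93 / 21.6 = 0.32.

ε ≈ 0.32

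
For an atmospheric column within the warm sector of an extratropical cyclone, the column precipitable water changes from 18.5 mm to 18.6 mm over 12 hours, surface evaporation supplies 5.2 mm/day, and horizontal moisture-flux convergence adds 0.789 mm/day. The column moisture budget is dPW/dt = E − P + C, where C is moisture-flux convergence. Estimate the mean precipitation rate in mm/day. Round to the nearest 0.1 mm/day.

P ≈ 5.8 mm/day

dPW/dt = (18.6 − 18.5) mm / (12/24 day) = +0.200 mm/day.
P = E + C − dPW/dt = 5.2 + (0.789) − (+0.200) = 5.8 mm/day.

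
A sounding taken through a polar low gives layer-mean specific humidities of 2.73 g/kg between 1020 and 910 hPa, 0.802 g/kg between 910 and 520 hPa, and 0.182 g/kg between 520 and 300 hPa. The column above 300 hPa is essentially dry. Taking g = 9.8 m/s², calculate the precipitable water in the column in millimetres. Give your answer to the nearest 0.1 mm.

Precipitable water is the column-integrated vapour mass per unit area: PW = (1/g) Σ q̄ Δp, with q in kg/kg and Δp in Pa (1 kg/m² of water = 1 mm).
Layer 1020–910 hPa: Δp = 110 hPa = 11000 Pa, q̄ = 0.00273 kg/kg → 0.00273 × 11000 / 9.8 = 3.06 mm
Layer 910–520 hPa: Δp = 390 hPa = 39000 Pa, q̄ = 0.000802 kg/kg → 0.000802 × 39000 / 9.8 = 3.19 mm
Layer 520–300 hPa: Δp = 220 hPa = 22000 Pa, q̄ = 0.000182 kg/kg → 0.000182 × 22000 / 9.8 = 0.41 mm
PW = 3.06 + 3.19 + 0.41 = 6.66 ≈ 6.7 mm.

PW ≈ 6.7 mm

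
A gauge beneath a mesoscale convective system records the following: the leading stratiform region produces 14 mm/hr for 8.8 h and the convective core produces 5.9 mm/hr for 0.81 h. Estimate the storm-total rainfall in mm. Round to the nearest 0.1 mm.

Total = Σ Rᵢ Δtᵢ = 14 × 8.8 + 5.9 × 0.81
      = 123.2 + 4.779 = 128.0 mm.

total ≈ 128.0 mm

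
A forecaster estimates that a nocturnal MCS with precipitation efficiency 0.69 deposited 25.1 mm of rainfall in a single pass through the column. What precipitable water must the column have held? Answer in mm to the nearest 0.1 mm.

PW = rainfall / ε = 25.1 / 0.69 = 36.4 mm.

PW ≈ 36.4 mm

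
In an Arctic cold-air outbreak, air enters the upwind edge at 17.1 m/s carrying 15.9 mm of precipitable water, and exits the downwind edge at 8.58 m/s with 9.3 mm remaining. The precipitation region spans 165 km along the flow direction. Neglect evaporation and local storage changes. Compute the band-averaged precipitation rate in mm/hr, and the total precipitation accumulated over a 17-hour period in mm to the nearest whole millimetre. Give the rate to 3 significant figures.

Column moisture flux per unit crosswind length is F = V × PW.
Inflow: F_in = 17.1 × 15.9 = 271.89 mm·m/s
Outflow: F_out = 8.58 × 9.3 = 79.794 mm·m/s
Steady-state rate R = (F_in − F_out)/L = (271.89 − 79.794) / 165000 m = 1.164e-03 mm/s.
R = 1.164e-03 × 3600 = 4.19 mm/hr.
Over 17 h: total = 4.19 × 17 = 71.23 ≈ 71 mm.

R ≈ 4.19 mm/hr; total ≈ 71 mm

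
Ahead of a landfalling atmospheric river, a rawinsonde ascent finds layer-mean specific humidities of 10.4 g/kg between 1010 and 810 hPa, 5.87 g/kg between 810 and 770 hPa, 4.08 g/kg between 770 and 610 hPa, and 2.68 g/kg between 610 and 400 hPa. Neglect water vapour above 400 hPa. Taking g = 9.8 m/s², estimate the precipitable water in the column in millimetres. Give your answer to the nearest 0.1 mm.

PW ≈ 36.0 mm

Precipitable water is the column-integrated vapour mass per unit area: PW = (1/g) Σ q̄ Δp, with q in kg/kg and Δp in Pa (1 kg/m² of water = 1 mm).
Layer 1010–810 hPa: Δp = 200 hPa = 20000 Pa, q̄ = 0.0104 kg/kg → 0.0104 × 20000 / 9.8 = 21.22 mm
Layer 810–770 hPa: Δp = 40 hPa = 4000 Pa, q̄ = 0.00587 kg/kg → 0.00587 × 4000 / 9.8 = 2.40 mm
Layer 770–610 hPa: Δp = 160 hPa = 16000 Pa, q̄ = 0.00408 kg/kg → 0.00408 × 16000 / 9.8 = 6.66 mm
Layer 610–400 hPa: Δp = 210 hPa = 21000 Pa, q̄ = 0.00268 kg/kg → 0.00268 × 21000 / 9.8 = 5.74 mm
PW = 21.22 + 2.40 + 6.66 + 5.74 = 36.02 ≈ 36.0 mm.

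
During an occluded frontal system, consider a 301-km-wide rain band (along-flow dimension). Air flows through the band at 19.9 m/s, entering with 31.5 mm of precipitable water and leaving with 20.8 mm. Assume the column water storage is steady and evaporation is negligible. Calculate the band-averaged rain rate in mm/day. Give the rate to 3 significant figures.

Column moisture flux per unit crosswind length is F = V × PW.
Inflow: F_in = 19.9 × 31.5 = 626.85 mm·m/s
Outflow: F_out = 19.9 × 20.8 = 413.92 mm·m/s
Steady-state rate R = (F_in − F_out)/L = (626.85 − 413.92) / 301000 m = 7.074e-04 mm/s.
R = 7.074e-04 × 3600 × 24 = 61.1 mm/day.

R ≈ 61.1 mm/day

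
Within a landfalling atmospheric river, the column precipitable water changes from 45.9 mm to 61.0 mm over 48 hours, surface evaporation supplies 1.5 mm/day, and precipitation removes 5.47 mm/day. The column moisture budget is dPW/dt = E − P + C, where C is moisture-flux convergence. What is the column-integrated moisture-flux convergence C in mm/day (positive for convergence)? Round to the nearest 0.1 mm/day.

C ≈ 11.5 mm/day

dPW/dt = (61.0 − 45.9) mm / (48/24 day) = +7.550 mm/day.
C = dPW/dt − E + P = (+7.550) − 1.5 + 5.47 = 11.5 mm/day.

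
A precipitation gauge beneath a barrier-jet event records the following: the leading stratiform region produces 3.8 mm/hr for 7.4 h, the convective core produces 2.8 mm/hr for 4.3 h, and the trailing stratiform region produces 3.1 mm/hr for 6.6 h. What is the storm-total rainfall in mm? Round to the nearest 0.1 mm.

Total = Σ Rᵢ Δtᵢ = 3.8 × 7.4 + 2.8 × 4.3 + 3.1 × 6.6
      = 28.12 + 12.04 + 20.46 = 60.6 mm.

total ≈ 60.6 mm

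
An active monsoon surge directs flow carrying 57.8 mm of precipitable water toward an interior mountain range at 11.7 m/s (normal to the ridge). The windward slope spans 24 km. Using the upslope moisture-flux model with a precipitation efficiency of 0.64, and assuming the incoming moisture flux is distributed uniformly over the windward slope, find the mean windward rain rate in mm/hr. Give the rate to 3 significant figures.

Incoming column moisture flux per unit ridge length: F = V × PW = 11.7 × 57.8 = 676.26 mm·m/s.
Spread over the 24 km slope with efficiency ε = 0.64: R = ε·F/W = 0.64 × 676.26 / 24000 m = 1.803e-02 mm/s.
R = 1.803e-02 × 3600 = 64.9 mm/hr.

R ≈ 64.9 mm/hr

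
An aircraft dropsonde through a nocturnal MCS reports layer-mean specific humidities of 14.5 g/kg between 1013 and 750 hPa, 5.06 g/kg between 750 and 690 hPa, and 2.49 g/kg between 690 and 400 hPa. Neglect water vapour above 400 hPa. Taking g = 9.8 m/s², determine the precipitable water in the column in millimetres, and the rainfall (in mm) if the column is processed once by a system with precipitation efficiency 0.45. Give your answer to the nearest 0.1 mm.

PW ≈ 49.4 mm; rainfall ≈ 22.2 mm

Precipitable water is the column-integrated vapour mass per unit area: PW = (1/g) Σ q̄ Δp, with q in kg/kg and Δp in Pa (1 kg/m² of water = 1 mm).
Layer 1013–750 hPa: Δp = 263 hPa = 26300 Pa, q̄ = 0.0145 kg/kg → 0.0145 × 26300 / 9.8 = 38.91 mm
Layer 750–690 hPa: Δp = 60 hPa = 6000 Pa, q̄ = 0.00506 kg/kg → 0.00506 × 6000 / 9.8 = 3.10 mm
Layer 690–400 hPa: Δp = 290 hPa = 29000 Pa, q̄ = 0.00249 kg/kg → 0.00249 × 29000 / 9.8 = 7.37 mm
PW = 38.91 + 3.10 + 7.37 = 49.38 ≈ 49.4 mm.
Rainfall = ε × PW = 0.45 × 49.4 = 22.2 mm.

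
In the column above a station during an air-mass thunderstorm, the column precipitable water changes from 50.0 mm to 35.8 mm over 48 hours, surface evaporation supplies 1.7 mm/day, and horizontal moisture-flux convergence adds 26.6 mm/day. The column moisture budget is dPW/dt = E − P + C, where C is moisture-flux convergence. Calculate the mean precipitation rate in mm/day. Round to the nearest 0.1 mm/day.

P ≈ 35.4 mm/day

dPW/dt = (35.8 − 50.0) mm / (48/24 day) = -7.100 mm/day.
P = E + C − dPW/dt = 1.7 + (26.6) − (-7.100) = 35.4 mm/day.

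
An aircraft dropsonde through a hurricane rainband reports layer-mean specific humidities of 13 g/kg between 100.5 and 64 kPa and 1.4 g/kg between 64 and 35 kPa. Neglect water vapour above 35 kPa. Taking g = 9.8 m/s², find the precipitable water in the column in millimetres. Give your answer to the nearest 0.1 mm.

Precipitable water is the column-integrated vapour mass per unit area: PW = (1/g) Σ q̄ Δp, with q in kg/kg and Δp in Pa (1 kg/m² of water = 1 mm).
Layer 100.5–64 kPa: Δp = 365 hPa = 36500 Pa, q̄ = 0.013 kg/kg → 0.013 × 36500 / 9.8 = 48.42 mm
Layer 64–35 kPa: Δp = 290 hPa = 29000 Pa, q̄ = 0.0014 kg/kg → 0.0014 × 29000 / 9.8 = 4.14 mm
PW = 48.42 + 4.14 = 52.56 ≈ 52.6 mm.

PW ≈ 52.6 mm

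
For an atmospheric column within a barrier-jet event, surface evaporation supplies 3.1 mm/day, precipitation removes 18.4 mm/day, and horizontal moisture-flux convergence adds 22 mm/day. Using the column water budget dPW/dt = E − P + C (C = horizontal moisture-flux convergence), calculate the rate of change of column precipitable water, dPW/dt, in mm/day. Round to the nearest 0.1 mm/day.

dPW/dt ≈ 6.7 mm/day

dPW/dt = E − P + C = 3.1 − 18.4 + (22) = 6.7 mm/day.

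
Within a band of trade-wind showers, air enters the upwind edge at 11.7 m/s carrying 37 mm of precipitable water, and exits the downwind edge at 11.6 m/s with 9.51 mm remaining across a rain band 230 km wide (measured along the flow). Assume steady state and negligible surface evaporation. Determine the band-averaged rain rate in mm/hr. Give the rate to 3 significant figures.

Column moisture flux per unit crosswind length is F = V × PW.
Inflow: F_in = 11.7 × 37 = 432.9 mm·m/s
Outflow: F_out = 11.6 × 9.51 = 110.316 mm·m/s
Steady-state rate R = (F_in − F_out)/L = (432.9 − 110.316) / 230000 m = 1.403e-03 mm/s.
R = 1.403e-03 × 3600 = 5.05 mm/hr.

R ≈ 5.05 mm/hr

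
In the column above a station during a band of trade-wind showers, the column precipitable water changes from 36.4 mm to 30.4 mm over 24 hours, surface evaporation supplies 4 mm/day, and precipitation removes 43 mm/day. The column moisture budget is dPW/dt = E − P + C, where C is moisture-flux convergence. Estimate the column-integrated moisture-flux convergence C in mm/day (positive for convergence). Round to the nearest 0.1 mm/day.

dPW/dt = (30.4 − 36.4) mm / (24/24 day) = -6.000 mm/day.
C = dPW/dt − E + P = (-6.000) − 4 + 43 = 33.0 mm/day.

C ≈ 33.0 mm/day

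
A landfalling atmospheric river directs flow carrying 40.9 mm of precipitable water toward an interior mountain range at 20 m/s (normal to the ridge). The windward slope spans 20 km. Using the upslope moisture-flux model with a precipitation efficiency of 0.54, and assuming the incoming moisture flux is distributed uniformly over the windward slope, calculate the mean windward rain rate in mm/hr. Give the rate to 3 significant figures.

R ≈ 79.5 mm/hr

Incoming column moisture flux per unit ridge length: F = V × PW = 20 × 40.9 = 818 mm·m/s.
Spread over the 20 km slope with efficiency ε = 0.54: R = ε·F/W = 0.54 × 818 / 20000 m = 2.209e-02 mm/s.
R = 2.209e-02 × 3600 = 79.5 mm/hr.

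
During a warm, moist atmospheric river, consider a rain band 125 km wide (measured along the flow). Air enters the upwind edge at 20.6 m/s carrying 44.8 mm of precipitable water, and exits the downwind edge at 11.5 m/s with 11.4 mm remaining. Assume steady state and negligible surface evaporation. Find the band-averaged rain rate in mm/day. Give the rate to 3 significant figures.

Column moisture flux per unit crosswind length is F = V × PW.
Inflow: F_in = 20.6 × 44.8 = 922.88 mm·m/s
Outflow: F_out = 11.5 × 11.4 = 131.1 mm·m/s
Steady-state rate R = (F_in − F_out)/L = (922.88 − 131.1) / 125000 m = 6.334e-03 mm/s.
R = 6.334e-03 × 3600 × 24 = 547 mm/day.

R ≈ 547 mm/day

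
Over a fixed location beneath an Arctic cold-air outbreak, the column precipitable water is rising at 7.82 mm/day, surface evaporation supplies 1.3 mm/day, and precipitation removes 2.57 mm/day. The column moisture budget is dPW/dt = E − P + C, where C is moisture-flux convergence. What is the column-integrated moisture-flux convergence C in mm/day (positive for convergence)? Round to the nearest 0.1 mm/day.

dPW/dt = +7.82 mm/day.
C = dPW/dt − E + P = (+7.82) − 1.3 + 2.57 = 9.1 mm/day.

C ≈ 9.1 mm/day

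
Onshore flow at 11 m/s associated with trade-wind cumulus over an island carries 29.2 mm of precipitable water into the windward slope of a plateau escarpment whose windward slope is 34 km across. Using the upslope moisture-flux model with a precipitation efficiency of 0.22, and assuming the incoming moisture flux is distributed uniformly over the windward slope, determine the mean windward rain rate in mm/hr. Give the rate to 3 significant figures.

R ≈ 7.48 mm/hr

Incoming column moisture flux per unit ridge length: F = V × PW = 11 × 29.2 = 321.2 mm·m/s.
Spread over the 34 km slope with efficiency ε = 0.22: R = ε·F/W = 0.22 × 321.2 / 34000 m = 2.078e-03 mm/s.
R = 2.078e-03 × 3600 = 7.48 mm/hr.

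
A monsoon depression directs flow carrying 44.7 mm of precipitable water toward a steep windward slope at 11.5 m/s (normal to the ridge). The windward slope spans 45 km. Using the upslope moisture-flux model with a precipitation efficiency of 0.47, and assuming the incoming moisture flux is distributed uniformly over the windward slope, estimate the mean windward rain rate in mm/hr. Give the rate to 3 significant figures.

R ≈ 19.3 mm/hr

Incoming column moisture flux per unit ridge length: F = V × PW = 11.5 × 44.7 = 514.05 mm·m/s.
Spread over the 45 km slope with efficiency ε = 0.47: R = ε·F/W = 0.47 × 514.05 / 45000 m = 5.369e-03 mm/s.
R = 5.369e-03 × 3600 = 19.3 mm/hr.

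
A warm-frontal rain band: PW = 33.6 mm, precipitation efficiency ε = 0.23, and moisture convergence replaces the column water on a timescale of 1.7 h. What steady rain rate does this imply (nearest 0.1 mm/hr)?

Each overturning extracts ε × PW = 0.23 × 33.6 = 7.728 mm.
Rate = ε·PW / τ = 7.728 / 1.7 h = 4.5 mm/hr.

R ≈ 4.5 mm/hr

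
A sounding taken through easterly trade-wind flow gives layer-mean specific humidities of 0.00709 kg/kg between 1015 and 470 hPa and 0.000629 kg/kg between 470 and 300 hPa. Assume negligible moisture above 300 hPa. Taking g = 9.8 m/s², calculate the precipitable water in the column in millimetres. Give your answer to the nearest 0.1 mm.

PW ≈ 40.5 mm

Precipitable water is the column-integrated vapour mass per unit area: PW = (1/g) Σ q̄ Δp, with q in kg/kg and Δp in Pa (1 kg/m² of water = 1 mm).
Layer 1015–470 hPa: Δp = 545 hPa = 54500 Pa, q̄ = 0.00709 kg/kg → 0.00709 × 54500 / 9.8 = 39.43 mm
Layer 470–300 hPa: Δp = 170 hPa = 17000 Pa, q̄ = 0.000629 kg/kg → 0.000629 × 17000 / 9.8 = 1.09 mm
PW = 39.43 + 1.09 = 40.52 ≈ 40.5 mm.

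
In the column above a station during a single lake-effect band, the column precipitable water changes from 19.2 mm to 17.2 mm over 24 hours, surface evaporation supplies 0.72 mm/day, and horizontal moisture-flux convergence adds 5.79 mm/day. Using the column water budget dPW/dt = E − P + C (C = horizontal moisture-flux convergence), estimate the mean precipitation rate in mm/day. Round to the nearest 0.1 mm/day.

P ≈ 8.5 mm/day

dPW/dt = (17.2 − 19.2) mm / (24/24 day) = -2.000 mm/day.
P = E + C − dPW/dt = 0.72 + (5.79) − (-2.000) = 8.5 mm/day.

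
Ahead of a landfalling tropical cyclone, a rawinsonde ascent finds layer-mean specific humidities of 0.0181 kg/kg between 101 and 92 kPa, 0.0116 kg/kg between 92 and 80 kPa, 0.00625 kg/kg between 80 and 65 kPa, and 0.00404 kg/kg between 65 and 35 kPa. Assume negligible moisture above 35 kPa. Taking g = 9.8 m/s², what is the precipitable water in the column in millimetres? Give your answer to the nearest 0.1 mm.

PW ≈ 52.8 mm

Precipitable water is the column-integrated vapour mass per unit area: PW = (1/g) Σ q̄ Δp, with q in kg/kg and Δp in Pa (1 kg/m² of water = 1 mm).
Layer 101–92 kPa: Δp = 90 hPa = 9000 Pa, q̄ = 0.0181 kg/kg → 0.0181 × 9000 / 9.8 = 16.62 mm
Layer 92–80 kPa: Δp = 120 hPa = 12000 Pa, q̄ = 0.0116 kg/kg → 0.0116 × 12000 / 9.8 = 14.20 mm
Layer 80–65 kPa: Δp = 150 hPa = 15000 Pa, q̄ = 0.00625 kg/kg → 0.00625 × 15000 / 9.8 = 9.57 mm
Layer 65–35 kPa: Δp = 300 hPa = 30000 Pa, q̄ = 0.00404 kg/kg → 0.00404 × 30000 / 9.8 = 12.37 mm
PW = 16.62 + 14.20 + 9.57 + 12.37 = 52.76 ≈ 52.8 mm.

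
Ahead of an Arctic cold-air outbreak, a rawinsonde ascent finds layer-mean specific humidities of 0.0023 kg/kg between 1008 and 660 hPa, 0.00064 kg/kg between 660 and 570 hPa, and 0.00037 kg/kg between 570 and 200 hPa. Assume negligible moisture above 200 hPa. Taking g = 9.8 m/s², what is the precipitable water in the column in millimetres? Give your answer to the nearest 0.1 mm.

Precipitable water is the column-integrated vapour mass per unit area: PW = (1/g) Σ q̄ Δp, with q in kg/kg and Δp in Pa (1 kg/m² of water = 1 mm).
Layer 1008–660 hPa: Δp = 348 hPa = 34800 Pa, q̄ = 0.0023 kg/kg → 0.0023 × 34800 / 9.8 = 8.17 mm
Layer 660–570 hPa: Δp = 90 hPa = 9000 Pa, q̄ = 0.00064 kg/kg → 0.00064 × 9000 / 9.8 = 0.59 mm
Layer 570–200 hPa: Δp = 370 hPa = 37000 Pa, q̄ = 0.00037 kg/kg → 0.00037 × 37000 / 9.8 = 1.40 mm
PW = 8.17 + 0.59 + 1.40 = 10.16 ≈ 10.2 mm.

PW ≈ 10.2 mm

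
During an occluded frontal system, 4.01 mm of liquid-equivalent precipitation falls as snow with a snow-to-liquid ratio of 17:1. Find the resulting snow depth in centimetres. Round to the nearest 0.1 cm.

snow depth ≈ 6.8 cm

Snow depth = liquid × ratio = 4.01 mm × 17 = 68.17 mm = 6.8 cm.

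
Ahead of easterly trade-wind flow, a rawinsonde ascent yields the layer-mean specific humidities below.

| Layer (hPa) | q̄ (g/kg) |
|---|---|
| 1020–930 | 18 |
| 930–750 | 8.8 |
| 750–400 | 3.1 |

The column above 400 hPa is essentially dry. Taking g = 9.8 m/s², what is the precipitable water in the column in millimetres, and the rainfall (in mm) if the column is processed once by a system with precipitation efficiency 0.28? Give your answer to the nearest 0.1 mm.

PW ≈ 43.8 mm; rainfall ≈ 12.3 mm

Precipitable water is the column-integrated vapour mass per unit area: PW = (1/g) Σ q̄ Δp, with q in kg/kg and Δp in Pa (1 kg/m² of water = 1 mm).
Layer 1020–930 hPa: Δp = 90 hPa = 9000 Pa, q̄ = 0.018 kg/kg → 0.018 × 9000 / 9.8 = 16.53 mm
Layer 930–750 hPa: Δp = 180 hPa = 18000 Pa, q̄ = 0.0088 kg/kg → 0.0088 × 18000 / 9.8 = 16.16 mm
Layer 750–400 hPa: Δp = 350 hPa = 35000 Pa, q̄ = 0.0031 kg/kg → 0.0031 × 35000 / 9.8 = 11.07 mm
PW = 16.53 + 16.16 + 11.07 = 43.76 ≈ 43.8 mm.
Rainfall = ε × PW = 0.28 × 43.8 = 12.3 mm.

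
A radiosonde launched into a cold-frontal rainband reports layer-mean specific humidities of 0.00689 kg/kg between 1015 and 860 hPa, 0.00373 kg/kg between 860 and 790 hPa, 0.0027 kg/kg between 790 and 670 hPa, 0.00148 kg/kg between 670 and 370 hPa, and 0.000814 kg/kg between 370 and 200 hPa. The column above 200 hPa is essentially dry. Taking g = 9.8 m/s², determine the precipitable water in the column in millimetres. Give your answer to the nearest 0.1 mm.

Precipitable water is the column-integrated vapour mass per unit area: PW = (1/g) Σ q̄ Δp, with q in kg/kg and Δp in Pa (1 kg/m² of water = 1 mm).
Layer 1015–860 hPa: Δp = 155 hPa = 15500 Pa, q̄ = 0.00689 kg/kg → 0.00689 × 15500 / 9.8 = 10.90 mm
Layer 860–790 hPa: Δp = 70 hPa = 7000 Pa, q̄ = 0.00373 kg/kg → 0.00373 × 7000 / 9.8 = 2.66 mm
Layer 790–670 hPa: Δp = 120 hPa = 12000 Pa, q̄ = 0.0027 kg/kg → 0.0027 × 12000 / 9.8 = 3.31 mm
Layer 670–370 hPa: Δp = 300 hPa = 30000 Pa, q̄ = 0.00148 kg/kg → 0.00148 × 30000 / 9.8 = 4.53 mm
Layer 370–200 hPa: Δp = 170 hPa = 17000 Pa, q̄ = 0.000814 kg/kg → 0.000814 × 17000 / 9.8 = 1.41 mm
PW = 10.90 + 2.66 + 3.31 + 4.53 + 1.41 = 22.81 ≈ 22.8 mm.

PW ≈ 22.8 mm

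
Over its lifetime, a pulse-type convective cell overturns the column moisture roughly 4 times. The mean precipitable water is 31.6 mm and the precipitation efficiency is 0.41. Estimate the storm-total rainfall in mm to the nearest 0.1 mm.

rainfall ≈ 51.8 mm

Each cycle deposits ε × PW = 0.41 × 31.6 = 12.956 mm.
Over 4 cycles: 4 × 12.956 = 51.8 mm.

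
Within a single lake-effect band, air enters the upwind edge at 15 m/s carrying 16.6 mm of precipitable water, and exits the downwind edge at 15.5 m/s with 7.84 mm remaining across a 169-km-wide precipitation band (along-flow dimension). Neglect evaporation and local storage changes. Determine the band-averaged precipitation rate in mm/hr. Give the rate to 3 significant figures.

Column moisture flux per unit crosswind length is F = V × PW.
Inflow: F_in = 15 × 16.6 = 249 mm·m/s
Outflow: F_out = 15.5 × 7.84 = 121.52 mm·m/s
Steady-state rate R = (F_in − F_out)/L = (249 − 121.52) / 169000 m = 7.543e-04 mm/s.
R = 7.543e-04 × 3600 = 2.72 mm/hr.

R ≈ 2.72 mm/hr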